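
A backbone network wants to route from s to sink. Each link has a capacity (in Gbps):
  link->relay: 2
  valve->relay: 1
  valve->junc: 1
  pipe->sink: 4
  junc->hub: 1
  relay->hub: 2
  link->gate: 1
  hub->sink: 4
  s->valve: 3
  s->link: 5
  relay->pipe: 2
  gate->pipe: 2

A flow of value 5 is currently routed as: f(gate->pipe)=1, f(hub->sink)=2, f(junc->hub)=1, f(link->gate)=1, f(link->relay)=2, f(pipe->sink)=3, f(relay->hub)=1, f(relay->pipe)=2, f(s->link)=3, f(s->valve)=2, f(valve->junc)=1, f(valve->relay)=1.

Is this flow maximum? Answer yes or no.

Residual reachable from s: {link, s, valve}; sink is not reachable.
Saturated cut: link->gate, link->relay, valve->relay, valve->junc with total capacity 5 = current flow value. Flow is maximum.

Yes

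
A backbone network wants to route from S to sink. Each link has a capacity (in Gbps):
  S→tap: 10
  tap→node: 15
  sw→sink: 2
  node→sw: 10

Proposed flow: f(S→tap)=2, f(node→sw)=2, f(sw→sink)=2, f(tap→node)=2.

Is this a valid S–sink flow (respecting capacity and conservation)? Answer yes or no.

Yes

Every edge has 0 ≤ f(e) ≤ cap(e).
At each intermediate node, inflow equals outflow.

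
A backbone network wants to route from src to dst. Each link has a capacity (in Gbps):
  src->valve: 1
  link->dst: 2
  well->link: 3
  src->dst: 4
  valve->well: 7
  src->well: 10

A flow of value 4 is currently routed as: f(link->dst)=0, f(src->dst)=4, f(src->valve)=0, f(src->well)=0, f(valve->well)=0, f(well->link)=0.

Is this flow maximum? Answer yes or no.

No

Residual path src->well->link->dst has bottleneck 2 > 0.
Pushing 2 along it raises the flow to 6, so the given flow is not maximum.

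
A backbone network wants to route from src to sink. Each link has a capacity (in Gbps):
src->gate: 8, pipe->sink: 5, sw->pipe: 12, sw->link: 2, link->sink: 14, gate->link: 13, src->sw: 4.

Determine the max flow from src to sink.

Augment src->sw->pipe->sink: bottleneck 4. Total 4.
Augment src->gate->link->sink: bottleneck 8. Total 12.
No augmenting path remains in the residual graph.

12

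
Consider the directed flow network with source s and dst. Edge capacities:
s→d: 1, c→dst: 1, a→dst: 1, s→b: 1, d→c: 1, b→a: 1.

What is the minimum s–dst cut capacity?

2

Max flow = 2 (via 2 augmenting paths).
In the residual at optimum, the set reachable from s is {s}.
Cut edges: s→b (cap 1), s→d (cap 1). Sum = 2.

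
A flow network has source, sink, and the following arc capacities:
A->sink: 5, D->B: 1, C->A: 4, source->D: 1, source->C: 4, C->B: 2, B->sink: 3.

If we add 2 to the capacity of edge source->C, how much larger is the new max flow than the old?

Original max flow = 5.
After raising cap(source->C), augmenting paths through that edge carry 2 more units.
New max flow = 7. Increase = 2.

2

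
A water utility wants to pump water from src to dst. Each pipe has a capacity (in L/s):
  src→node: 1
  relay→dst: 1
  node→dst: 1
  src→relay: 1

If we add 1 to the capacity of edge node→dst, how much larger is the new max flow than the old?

Original max flow = 2.
Edge node→dst does not cross the min cut (source side {src}), so extra capacity there cannot help.
New max flow = 2. Increase = 0.

0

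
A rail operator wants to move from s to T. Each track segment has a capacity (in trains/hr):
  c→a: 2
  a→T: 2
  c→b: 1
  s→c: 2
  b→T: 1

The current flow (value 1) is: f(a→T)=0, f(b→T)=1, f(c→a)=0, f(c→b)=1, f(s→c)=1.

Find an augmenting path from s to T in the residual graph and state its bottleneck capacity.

s→c→a→T, bottleneck 1

Residual along s→c→a→T: s→c: 1, c→a: 2, a→T: 2.
Bottleneck = min = 1.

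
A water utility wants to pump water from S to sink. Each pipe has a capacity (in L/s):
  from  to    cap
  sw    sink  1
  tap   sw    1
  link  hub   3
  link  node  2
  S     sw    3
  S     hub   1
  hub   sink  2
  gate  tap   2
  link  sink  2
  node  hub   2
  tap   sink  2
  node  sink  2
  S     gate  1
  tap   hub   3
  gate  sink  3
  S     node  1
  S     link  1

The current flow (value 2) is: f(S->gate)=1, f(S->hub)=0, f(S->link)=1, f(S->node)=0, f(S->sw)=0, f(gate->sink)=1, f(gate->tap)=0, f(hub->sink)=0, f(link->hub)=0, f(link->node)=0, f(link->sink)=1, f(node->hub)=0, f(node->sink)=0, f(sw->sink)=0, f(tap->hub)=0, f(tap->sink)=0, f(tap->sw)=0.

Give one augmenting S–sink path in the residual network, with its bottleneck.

Residual along S->node->sink: S->node: 1, node->sink: 2.
Bottleneck = min = 1.

S->node->sink, bottleneck 1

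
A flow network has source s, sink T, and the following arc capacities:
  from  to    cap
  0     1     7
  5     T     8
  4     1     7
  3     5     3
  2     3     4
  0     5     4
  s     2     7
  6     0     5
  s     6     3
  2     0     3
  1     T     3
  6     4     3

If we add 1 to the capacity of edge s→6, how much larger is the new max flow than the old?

Original max flow = 9.
After raising cap(s→6), augmenting paths through that edge carry 1 more unit.
New max flow = 10. Increase = 1.

1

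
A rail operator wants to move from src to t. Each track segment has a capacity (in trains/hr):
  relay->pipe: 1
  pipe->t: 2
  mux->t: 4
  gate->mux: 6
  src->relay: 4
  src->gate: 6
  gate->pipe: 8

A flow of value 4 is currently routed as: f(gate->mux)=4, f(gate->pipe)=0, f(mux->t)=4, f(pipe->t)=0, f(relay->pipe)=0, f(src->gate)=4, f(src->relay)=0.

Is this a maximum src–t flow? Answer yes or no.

Residual path src->gate->pipe->t has bottleneck 2 > 0.
Pushing 2 along it raises the flow to 6, so the given flow is not maximum.

No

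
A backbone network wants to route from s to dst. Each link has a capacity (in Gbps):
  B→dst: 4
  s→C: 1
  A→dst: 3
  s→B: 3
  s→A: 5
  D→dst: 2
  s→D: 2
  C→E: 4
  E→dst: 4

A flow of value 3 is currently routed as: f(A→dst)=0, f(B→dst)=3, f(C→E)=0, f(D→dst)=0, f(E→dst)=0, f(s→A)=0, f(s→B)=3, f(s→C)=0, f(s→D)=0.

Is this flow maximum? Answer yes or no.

No

Residual path s→A→dst has bottleneck 3 > 0.
Pushing 3 along it raises the flow to 6, so the given flow is not maximum.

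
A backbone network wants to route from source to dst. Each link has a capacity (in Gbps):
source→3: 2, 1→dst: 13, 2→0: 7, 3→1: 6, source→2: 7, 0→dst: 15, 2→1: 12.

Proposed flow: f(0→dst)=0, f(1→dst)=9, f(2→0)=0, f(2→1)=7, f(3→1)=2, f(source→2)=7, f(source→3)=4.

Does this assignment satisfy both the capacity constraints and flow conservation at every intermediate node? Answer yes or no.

Capacity violated on source→3: flow 4 > capacity 2.

No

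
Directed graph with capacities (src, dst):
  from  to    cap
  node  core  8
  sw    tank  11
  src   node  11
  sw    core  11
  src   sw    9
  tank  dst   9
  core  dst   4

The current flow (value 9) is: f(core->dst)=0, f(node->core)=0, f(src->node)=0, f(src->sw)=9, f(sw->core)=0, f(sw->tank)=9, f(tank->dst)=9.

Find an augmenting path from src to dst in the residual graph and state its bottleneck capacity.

src->node->core->dst, bottleneck 4

Residual along src->node->core->dst: src->node: 11, node->core: 8, core->dst: 4.
Bottleneck = min = 4.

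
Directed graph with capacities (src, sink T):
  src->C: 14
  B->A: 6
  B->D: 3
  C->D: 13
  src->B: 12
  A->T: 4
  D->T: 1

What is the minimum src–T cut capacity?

5

Max flow = 5 (via 2 augmenting paths).
In the residual at optimum, the set reachable from src is {A, B, C, D, src}.
Cut edges: D->T (cap 1), A->T (cap 4). Sum = 5.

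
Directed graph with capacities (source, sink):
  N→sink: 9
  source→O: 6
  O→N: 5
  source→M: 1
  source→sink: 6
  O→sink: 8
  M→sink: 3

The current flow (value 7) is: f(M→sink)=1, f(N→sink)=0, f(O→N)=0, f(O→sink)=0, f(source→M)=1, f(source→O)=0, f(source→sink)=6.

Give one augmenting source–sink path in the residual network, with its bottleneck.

source→O→sink, bottleneck 6

Residual along source→O→sink: source→O: 6, O→sink: 8.
Bottleneck = min = 6.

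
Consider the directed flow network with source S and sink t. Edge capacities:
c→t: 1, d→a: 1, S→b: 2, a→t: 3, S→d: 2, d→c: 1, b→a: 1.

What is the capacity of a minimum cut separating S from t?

Max flow = 3 (via 3 augmenting paths).
In the residual at optimum, the set reachable from S is {S, b}.
Cut edges: S→d (cap 2), b→a (cap 1). Sum = 3.

3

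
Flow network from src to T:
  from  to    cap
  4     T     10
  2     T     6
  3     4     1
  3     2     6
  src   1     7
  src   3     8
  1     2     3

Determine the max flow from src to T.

7

Augment src→3→4→T: bottleneck 1. Total 1.
Augment src→3→2→T: bottleneck 6. Total 7.
No augmenting path remains in the residual graph.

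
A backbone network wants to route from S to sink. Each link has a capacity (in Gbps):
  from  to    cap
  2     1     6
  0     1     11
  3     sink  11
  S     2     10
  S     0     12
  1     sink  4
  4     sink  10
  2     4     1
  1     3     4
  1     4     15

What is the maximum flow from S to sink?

Augment S->0->1->sink: bottleneck 4. Total 4.
Augment S->2->4->sink: bottleneck 1. Total 5.
Augment S->0->1->4->sink: bottleneck 7. Total 12.
Augment S->2->1->4->sink: bottleneck 2. Total 14.
Augment S->2->1->3->sink: bottleneck 4. Total 18.
No augmenting path remains in the residual graph.

18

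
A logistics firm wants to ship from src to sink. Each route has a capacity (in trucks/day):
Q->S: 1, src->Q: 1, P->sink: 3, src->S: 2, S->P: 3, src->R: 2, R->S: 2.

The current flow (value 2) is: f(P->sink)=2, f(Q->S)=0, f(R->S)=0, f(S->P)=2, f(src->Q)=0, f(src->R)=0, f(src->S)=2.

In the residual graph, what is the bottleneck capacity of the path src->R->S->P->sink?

Residual capacities along the path: src->R: 2, R->S: 2, S->P: 1, P->sink: 1.
Minimum is 1.

1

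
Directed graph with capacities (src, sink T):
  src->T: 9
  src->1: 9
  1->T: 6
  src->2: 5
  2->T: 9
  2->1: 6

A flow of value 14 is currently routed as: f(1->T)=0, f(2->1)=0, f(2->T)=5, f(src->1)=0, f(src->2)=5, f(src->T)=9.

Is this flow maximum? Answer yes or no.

No

Residual path src->1->T has bottleneck 6 > 0.
Pushing 6 along it raises the flow to 20, so the given flow is not maximum.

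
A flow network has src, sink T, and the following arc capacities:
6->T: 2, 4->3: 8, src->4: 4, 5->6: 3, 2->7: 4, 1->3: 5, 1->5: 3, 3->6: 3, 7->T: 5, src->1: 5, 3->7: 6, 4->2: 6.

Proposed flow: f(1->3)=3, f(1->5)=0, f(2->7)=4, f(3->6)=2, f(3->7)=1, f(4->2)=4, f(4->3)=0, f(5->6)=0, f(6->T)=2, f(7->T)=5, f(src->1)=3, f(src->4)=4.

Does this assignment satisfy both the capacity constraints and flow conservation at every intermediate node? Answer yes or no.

Every edge has 0 ≤ f(e) ≤ cap(e).
At each intermediate node, inflow equals outflow.

Yes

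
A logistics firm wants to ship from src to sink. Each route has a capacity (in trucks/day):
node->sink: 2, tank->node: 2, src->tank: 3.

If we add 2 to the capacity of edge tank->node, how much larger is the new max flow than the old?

0

Original max flow = 2.
Even with extra capacity on tank->node, another cut of capacity 2 remains binding.
New max flow = 2. Increase = 0.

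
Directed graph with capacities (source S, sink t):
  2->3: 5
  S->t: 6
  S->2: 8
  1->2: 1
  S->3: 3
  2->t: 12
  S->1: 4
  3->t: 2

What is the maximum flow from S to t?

Augment S->t: bottleneck 6. Total 6.
Augment S->2->t: bottleneck 8. Total 14.
Augment S->3->t: bottleneck 2. Total 16.
Augment S->1->2->t: bottleneck 1. Total 17.
No augmenting path remains in the residual graph.

17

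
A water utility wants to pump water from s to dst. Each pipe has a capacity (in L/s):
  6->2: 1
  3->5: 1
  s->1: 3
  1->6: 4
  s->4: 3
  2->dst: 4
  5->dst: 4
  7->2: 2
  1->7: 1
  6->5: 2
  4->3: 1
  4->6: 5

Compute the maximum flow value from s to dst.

Augment s->1->7->2->dst: bottleneck 1. Total 1.
Augment s->1->6->2->dst: bottleneck 1. Total 2.
Augment s->1->6->5->dst: bottleneck 1. Total 3.
Augment s->4->6->5->dst: bottleneck 1. Total 4.
Augment s->4->3->5->dst: bottleneck 1. Total 5.
No augmenting path remains in the residual graph.

5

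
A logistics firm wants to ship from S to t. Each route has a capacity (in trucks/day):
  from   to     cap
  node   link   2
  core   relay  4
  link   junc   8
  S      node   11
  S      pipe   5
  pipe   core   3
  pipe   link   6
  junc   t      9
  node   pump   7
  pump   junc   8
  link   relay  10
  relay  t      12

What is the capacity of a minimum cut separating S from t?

14

Max flow = 14 (via 3 augmenting paths).
In the residual at optimum, the set reachable from S is {S, node}.
Cut edges: S→pipe (cap 5), node→pump (cap 7), node→link (cap 2). Sum = 14.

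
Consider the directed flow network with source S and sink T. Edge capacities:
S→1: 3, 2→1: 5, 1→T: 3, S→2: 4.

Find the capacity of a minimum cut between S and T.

3

Max flow = 3 (via 1 augmenting path).
In the residual at optimum, the set reachable from S is {1, 2, S}.
Cut edges: 1→T (cap 3). Sum = 3.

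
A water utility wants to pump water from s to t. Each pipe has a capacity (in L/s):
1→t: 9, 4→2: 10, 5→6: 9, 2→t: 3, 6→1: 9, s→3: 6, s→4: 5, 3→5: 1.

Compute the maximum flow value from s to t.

Augment s→4→2→t: bottleneck 3. Total 3.
Augment s→3→5→6→1→t: bottleneck 1. Total 4.
No augmenting path remains in the residual graph.

4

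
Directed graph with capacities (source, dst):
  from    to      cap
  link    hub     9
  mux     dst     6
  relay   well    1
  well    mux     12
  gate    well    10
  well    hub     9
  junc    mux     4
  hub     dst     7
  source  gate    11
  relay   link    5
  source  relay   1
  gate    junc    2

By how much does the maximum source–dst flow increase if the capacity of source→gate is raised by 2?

Original max flow = 12.
After raising cap(source→gate), augmenting paths through that edge carry 1 more unit.
New max flow = 13. Increase = 1.

1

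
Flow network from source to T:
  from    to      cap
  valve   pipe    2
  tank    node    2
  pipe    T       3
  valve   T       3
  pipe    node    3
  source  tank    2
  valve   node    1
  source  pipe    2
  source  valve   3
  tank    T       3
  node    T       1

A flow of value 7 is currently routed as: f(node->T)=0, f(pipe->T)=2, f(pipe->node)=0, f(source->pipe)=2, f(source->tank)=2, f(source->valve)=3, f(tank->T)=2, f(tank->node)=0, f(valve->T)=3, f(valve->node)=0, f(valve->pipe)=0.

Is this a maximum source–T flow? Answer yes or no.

Residual reachable from source: {source}; T is not reachable.
Saturated cut: source->valve, source->pipe, source->tank with total capacity 7 = current flow value. Flow is maximum.

Yes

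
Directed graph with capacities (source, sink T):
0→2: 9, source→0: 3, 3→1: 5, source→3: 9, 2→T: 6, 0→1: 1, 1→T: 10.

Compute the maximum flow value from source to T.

8

Augment source→0→2→T: bottleneck 3. Total 3.
Augment source→3→1→T: bottleneck 5. Total 8.
No augmenting path remains in the residual graph.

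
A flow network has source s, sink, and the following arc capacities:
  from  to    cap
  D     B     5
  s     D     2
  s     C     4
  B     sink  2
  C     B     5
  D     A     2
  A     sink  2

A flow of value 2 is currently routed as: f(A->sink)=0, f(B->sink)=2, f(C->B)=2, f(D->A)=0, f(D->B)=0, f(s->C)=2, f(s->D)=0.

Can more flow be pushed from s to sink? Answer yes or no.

Yes

Residual path s->D->A->sink has bottleneck 2 > 0.
Pushing 2 along it raises the flow to 4, so the given flow is not maximum.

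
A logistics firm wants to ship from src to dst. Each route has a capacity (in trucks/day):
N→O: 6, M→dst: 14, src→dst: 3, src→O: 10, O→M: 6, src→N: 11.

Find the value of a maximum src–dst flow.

Augment src→dst: bottleneck 3. Total 3.
Augment src→O→M→dst: bottleneck 6. Total 9.
No augmenting path remains in the residual graph.

9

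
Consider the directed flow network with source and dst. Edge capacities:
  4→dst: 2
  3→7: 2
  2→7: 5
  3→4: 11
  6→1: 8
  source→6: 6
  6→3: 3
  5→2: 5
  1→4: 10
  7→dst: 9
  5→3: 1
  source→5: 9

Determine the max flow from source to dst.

Augment source→5→2→7→dst: bottleneck 5. Total 5.
Augment source→5→3→7→dst: bottleneck 1. Total 6.
Augment source→6→3→7→dst: bottleneck 1. Total 7.
Augment source→6→3→4→dst: bottleneck 2. Total 9.
No augmenting path remains in the residual graph.

9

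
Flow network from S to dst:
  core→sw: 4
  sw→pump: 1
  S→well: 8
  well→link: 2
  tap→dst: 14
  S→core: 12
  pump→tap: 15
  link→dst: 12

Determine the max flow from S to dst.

Augment S→well→link→dst: bottleneck 2. Total 2.
Augment S→core→sw→pump→tap→dst: bottleneck 1. Total 3.
No augmenting path remains in the residual graph.

3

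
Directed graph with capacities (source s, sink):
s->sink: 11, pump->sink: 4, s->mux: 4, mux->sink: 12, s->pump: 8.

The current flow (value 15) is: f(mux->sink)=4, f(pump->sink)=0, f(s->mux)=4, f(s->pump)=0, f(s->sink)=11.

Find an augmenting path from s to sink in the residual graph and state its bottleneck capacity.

Residual along s->pump->sink: s->pump: 8, pump->sink: 4.
Bottleneck = min = 4.

s->pump->sink, bottleneck 4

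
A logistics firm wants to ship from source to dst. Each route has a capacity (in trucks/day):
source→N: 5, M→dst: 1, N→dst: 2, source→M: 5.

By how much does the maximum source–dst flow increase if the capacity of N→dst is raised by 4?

3

Original max flow = 3.
After raising cap(N→dst), augmenting paths through that edge carry 3 more units.
New max flow = 6. Increase = 3.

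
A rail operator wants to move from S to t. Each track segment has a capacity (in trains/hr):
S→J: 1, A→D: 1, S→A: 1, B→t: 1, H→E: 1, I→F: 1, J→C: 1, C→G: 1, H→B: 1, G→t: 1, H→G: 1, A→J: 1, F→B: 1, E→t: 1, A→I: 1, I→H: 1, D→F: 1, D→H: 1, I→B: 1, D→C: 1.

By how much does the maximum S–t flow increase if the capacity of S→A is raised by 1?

1

Original max flow = 2.
After raising cap(S→A), augmenting paths through that edge carry 1 more unit.
New max flow = 3. Increase = 1.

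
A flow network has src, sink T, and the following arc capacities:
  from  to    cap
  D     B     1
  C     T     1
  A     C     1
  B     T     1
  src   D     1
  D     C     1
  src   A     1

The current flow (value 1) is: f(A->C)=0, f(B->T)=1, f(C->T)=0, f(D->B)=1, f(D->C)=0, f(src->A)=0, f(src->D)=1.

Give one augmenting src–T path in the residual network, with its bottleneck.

Residual along src->A->C->T: src->A: 1, A->C: 1, C->T: 1.
Bottleneck = min = 1.

src->A->C->T, bottleneck 1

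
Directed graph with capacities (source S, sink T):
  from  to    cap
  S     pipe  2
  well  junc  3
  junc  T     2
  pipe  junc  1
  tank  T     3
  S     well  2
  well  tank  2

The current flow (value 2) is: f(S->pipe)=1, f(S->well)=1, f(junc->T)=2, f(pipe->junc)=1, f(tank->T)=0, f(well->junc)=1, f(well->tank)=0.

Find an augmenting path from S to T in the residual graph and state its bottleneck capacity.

Residual along S->well->tank->T: S->well: 1, well->tank: 2, tank->T: 3.
Bottleneck = min = 1.

S->well->tank->T, bottleneck 1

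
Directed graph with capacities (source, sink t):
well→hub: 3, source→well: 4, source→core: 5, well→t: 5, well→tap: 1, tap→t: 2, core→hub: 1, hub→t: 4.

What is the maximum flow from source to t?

5

Augment source→well→t: bottleneck 4. Total 4.
Augment source→core→hub→t: bottleneck 1. Total 5.
No augmenting path remains in the residual graph.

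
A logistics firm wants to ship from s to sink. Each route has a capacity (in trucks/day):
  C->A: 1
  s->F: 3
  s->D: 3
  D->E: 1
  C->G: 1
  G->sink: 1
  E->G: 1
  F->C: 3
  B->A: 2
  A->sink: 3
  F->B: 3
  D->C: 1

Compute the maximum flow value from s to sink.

4

Augment s->D->E->G->sink: bottleneck 1. Total 1.
Augment s->D->C->A->sink: bottleneck 1. Total 2.
Augment s->F->B->A->sink: bottleneck 2. Total 4.
No augmenting path remains in the residual graph.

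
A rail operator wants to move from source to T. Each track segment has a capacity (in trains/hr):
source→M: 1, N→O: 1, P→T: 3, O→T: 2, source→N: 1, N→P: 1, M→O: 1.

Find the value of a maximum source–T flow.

2

Augment source→N→P→T: bottleneck 1. Total 1.
Augment source→M→O→T: bottleneck 1. Total 2.
No augmenting path remains in the residual graph.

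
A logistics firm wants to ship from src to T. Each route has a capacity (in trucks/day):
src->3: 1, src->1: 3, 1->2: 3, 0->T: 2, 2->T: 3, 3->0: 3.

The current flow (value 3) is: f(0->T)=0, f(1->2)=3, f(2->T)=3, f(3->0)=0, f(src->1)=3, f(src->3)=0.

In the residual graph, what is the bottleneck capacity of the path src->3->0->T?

Residual capacities along the path: src->3: 1, 3->0: 3, 0->T: 2.
Minimum is 1.

1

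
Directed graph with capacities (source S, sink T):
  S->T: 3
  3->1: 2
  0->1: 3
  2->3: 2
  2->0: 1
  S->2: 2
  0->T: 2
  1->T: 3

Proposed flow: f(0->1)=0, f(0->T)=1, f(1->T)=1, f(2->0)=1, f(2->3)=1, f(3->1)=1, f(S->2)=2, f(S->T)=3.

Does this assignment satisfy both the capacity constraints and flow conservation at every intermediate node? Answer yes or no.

Every edge has 0 ≤ f(e) ≤ cap(e).
At each intermediate node, inflow equals outflow.

Yes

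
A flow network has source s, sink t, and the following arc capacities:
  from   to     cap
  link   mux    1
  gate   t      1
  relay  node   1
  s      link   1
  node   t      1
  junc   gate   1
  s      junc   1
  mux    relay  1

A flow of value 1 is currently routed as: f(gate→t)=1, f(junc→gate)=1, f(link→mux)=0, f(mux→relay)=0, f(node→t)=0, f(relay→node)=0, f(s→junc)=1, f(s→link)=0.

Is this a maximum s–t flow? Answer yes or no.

No

Residual path s→link→mux→relay→node→t has bottleneck 1 > 0.
Pushing 1 along it raises the flow to 2, so the given flow is not maximum.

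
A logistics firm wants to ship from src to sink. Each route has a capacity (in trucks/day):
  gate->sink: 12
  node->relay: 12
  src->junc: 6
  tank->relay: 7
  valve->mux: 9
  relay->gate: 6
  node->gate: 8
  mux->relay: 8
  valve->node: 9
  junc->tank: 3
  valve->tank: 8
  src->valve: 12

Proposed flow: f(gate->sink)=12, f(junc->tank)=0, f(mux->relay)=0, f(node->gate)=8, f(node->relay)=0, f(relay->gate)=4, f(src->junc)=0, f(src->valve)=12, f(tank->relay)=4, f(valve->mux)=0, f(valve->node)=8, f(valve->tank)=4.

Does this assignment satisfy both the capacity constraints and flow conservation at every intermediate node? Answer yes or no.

Yes

Every edge has 0 ≤ f(e) ≤ cap(e).
At each intermediate node, inflow equals outflow.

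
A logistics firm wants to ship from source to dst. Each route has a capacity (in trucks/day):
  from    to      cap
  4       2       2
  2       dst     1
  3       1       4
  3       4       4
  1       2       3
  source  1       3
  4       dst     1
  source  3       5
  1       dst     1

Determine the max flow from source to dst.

3

Augment source→1→dst: bottleneck 1. Total 1.
Augment source→3→4→dst: bottleneck 1. Total 2.
Augment source→1→2→dst: bottleneck 1. Total 3.
No augmenting path remains in the residual graph.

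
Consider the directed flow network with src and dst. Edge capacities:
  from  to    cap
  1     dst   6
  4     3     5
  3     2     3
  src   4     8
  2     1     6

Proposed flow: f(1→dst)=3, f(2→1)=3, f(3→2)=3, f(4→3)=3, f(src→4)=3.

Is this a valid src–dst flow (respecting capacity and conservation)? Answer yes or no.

Yes

Every edge has 0 ≤ f(e) ≤ cap(e).
At each intermediate node, inflow equals outflow.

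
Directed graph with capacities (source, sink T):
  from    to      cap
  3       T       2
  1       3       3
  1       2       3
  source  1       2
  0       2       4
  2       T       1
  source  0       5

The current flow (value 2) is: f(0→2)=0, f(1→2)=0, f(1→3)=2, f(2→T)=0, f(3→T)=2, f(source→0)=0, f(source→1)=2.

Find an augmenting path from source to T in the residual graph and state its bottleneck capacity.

Residual along source→0→2→T: source→0: 5, 0→2: 4, 2→T: 1.
Bottleneck = min = 1.

source→0→2→T, bottleneck 1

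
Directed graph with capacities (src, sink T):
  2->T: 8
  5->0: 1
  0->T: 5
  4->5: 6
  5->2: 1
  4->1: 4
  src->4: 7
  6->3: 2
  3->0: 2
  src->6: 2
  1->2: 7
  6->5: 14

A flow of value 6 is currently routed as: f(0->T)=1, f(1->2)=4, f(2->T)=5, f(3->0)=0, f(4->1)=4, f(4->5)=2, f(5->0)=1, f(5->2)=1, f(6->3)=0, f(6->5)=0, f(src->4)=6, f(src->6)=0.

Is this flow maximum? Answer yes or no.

Residual path src->6->3->0->T has bottleneck 2 > 0.
Pushing 2 along it raises the flow to 8, so the given flow is not maximum.

No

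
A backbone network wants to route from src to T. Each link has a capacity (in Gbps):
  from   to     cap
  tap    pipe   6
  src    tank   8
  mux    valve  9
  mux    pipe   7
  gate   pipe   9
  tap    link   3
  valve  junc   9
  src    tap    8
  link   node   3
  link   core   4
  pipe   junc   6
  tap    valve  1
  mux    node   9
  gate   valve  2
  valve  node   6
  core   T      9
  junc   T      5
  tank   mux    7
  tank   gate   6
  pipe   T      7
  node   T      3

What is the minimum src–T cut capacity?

Max flow = 16 (via 7 augmenting paths).
In the residual at optimum, the set reachable from src is {src}.
Cut edges: src→tank (cap 8), src→tap (cap 8). Sum = 16.

16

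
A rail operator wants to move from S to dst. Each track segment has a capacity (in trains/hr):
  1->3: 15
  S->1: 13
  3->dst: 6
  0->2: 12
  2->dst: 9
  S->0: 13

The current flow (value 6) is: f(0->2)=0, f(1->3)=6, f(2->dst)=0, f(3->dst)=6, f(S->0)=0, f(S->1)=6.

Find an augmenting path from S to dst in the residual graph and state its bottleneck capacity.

S->0->2->dst, bottleneck 9

Residual along S->0->2->dst: S->0: 13, 0->2: 12, 2->dst: 9.
Bottleneck = min = 9.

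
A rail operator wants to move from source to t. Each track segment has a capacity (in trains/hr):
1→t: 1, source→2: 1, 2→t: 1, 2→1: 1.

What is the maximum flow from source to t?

Augment source→2→t: bottleneck 1. Total 1.
No augmenting path remains in the residual graph.

1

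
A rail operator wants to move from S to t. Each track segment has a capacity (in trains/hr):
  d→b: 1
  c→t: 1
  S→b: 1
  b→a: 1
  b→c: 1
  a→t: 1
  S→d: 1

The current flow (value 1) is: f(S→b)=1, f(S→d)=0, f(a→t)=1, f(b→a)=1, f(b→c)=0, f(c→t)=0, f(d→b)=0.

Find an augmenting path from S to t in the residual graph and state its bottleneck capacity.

Residual along S→d→b→c→t: S→d: 1, d→b: 1, b→c: 1, c→t: 1.
Bottleneck = min = 1.

S→d→b→c→t, bottleneck 1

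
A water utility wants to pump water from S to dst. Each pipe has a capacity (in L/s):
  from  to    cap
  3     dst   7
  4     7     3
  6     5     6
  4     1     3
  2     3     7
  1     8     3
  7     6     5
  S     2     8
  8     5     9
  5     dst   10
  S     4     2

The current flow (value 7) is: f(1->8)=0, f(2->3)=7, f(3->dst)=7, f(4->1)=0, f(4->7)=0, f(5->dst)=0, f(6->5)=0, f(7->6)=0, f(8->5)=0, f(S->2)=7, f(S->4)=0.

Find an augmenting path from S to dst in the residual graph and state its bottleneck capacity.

S->4->7->6->5->dst, bottleneck 2

Residual along S->4->7->6->5->dst: S->4: 2, 4->7: 3, 7->6: 5, 6->5: 6, 5->dst: 10.
Bottleneck = min = 2.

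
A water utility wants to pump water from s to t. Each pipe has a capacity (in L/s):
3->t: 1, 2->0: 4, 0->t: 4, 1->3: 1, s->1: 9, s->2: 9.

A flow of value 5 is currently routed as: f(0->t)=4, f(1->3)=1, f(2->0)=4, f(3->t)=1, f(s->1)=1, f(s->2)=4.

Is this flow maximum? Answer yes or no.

Residual reachable from s: {1, 2, s}; t is not reachable.
Saturated cut: 1->3, 2->0 with total capacity 5 = current flow value. Flow is maximum.

Yes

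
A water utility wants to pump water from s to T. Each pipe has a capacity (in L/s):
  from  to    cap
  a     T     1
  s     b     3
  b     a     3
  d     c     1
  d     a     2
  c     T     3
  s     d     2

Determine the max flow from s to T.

Augment s→d→c→T: bottleneck 1. Total 1.
Augment s→d→a→T: bottleneck 1. Total 2.
No augmenting path remains in the residual graph.

2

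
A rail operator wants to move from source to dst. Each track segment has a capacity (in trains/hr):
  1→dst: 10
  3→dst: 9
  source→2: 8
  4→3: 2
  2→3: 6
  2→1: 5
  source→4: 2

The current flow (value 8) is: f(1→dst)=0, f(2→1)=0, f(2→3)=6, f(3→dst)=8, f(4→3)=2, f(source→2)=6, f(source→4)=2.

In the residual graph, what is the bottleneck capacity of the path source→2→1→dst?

2

Residual capacities along the path: source→2: 2, 2→1: 5, 1→dst: 10.
Minimum is 2.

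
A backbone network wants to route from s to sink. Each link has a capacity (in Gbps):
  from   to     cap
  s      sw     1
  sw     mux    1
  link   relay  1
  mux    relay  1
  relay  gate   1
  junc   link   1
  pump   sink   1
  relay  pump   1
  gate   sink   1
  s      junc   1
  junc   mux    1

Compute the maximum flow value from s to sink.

Augment s->junc->mux->relay->pump->sink: bottleneck 1. Total 1.
Augment s->sw->mux->junc->link->relay->gate->sink: bottleneck 1. Total 2.
No augmenting path remains in the residual graph.

2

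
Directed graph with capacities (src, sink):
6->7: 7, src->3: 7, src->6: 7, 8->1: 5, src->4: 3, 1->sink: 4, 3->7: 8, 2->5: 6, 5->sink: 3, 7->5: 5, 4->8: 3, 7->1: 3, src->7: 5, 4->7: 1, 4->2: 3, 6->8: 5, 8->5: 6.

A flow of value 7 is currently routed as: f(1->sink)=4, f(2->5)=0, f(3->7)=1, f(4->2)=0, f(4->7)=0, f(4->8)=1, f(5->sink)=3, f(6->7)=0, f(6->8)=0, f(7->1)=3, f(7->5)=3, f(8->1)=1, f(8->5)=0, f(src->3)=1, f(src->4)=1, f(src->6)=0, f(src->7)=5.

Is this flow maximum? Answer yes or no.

Residual reachable from src: {1, 2, 3, 4, 5, 6, 7, 8, src}; sink is not reachable.
Saturated cut: 5->sink, 1->sink with total capacity 7 = current flow value. Flow is maximum.

Yes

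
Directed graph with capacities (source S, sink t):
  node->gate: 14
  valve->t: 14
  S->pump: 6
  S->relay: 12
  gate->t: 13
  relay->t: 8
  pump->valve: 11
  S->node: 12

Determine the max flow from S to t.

26

Augment S->relay->t: bottleneck 8. Total 8.
Augment S->pump->valve->t: bottleneck 6. Total 14.
Augment S->node->gate->t: bottleneck 12. Total 26.
No augmenting path remains in the residual graph.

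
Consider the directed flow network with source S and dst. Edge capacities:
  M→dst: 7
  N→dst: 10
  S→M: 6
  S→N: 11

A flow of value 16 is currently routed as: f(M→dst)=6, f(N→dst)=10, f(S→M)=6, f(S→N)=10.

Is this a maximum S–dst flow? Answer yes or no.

Yes

Residual reachable from S: {N, S}; dst is not reachable.
Saturated cut: S→M, N→dst with total capacity 16 = current flow value. Flow is maximum.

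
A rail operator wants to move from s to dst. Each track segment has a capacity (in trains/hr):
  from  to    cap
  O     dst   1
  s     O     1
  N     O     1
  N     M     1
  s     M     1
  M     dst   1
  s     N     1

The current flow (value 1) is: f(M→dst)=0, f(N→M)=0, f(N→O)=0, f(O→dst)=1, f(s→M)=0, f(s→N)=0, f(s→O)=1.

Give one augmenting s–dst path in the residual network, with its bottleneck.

s→M→dst, bottleneck 1

Residual along s→M→dst: s→M: 1, M→dst: 1.
Bottleneck = min = 1.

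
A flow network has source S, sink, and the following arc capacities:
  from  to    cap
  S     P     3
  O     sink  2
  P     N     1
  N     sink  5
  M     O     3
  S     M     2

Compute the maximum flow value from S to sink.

Augment S→M→O→sink: bottleneck 2. Total 2.
Augment S→P→N→sink: bottleneck 1. Total 3.
No augmenting path remains in the residual graph.

3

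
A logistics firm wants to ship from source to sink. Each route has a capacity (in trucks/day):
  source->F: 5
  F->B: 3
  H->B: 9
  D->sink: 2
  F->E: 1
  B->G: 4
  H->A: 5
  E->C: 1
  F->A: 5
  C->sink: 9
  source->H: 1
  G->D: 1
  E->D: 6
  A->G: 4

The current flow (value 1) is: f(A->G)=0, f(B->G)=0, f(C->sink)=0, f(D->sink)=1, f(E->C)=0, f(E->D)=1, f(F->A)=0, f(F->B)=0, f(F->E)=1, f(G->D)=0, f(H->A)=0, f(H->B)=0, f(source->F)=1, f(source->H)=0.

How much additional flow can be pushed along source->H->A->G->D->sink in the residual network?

1

Residual capacities along the path: source->H: 1, H->A: 5, A->G: 4, G->D: 1, D->sink: 1.
Minimum is 1.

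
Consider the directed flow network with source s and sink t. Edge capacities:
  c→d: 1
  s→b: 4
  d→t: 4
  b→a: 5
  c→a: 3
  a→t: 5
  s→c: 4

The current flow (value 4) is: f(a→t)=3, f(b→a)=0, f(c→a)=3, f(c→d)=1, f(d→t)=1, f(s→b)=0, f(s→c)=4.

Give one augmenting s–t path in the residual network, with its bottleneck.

Residual along s→b→a→t: s→b: 4, b→a: 5, a→t: 2.
Bottleneck = min = 2.

s→b→a→t, bottleneck 2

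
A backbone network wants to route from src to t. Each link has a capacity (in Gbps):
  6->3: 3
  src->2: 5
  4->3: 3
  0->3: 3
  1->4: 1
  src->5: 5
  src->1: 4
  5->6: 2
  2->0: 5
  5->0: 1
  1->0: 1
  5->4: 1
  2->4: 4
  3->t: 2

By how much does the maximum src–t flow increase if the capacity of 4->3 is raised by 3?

0

Original max flow = 2.
Edge 4->3 does not cross the min cut (source side {0, 1, 2, 3, 4, 5, 6, src}), so extra capacity there cannot help.
New max flow = 2. Increase = 0.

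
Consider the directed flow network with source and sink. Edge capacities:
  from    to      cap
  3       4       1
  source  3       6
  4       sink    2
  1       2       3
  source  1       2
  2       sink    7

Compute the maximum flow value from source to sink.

Augment source->1->2->sink: bottleneck 2. Total 2.
Augment source->3->4->sink: bottleneck 1. Total 3.
No augmenting path remains in the residual graph.

3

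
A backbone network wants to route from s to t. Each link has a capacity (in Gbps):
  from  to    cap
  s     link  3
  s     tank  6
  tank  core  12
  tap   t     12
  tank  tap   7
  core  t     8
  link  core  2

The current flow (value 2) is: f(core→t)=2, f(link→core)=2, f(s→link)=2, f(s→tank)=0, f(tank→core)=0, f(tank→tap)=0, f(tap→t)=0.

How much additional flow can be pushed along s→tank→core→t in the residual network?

Residual capacities along the path: s→tank: 6, tank→core: 12, core→t: 6.
Minimum is 6.

6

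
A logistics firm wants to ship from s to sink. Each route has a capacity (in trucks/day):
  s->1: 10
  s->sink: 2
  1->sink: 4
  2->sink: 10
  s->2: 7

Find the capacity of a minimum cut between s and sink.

Max flow = 13 (via 3 augmenting paths).
In the residual at optimum, the set reachable from s is {1, s}.
Cut edges: s->2 (cap 7), s->sink (cap 2), 1->sink (cap 4). Sum = 13.

13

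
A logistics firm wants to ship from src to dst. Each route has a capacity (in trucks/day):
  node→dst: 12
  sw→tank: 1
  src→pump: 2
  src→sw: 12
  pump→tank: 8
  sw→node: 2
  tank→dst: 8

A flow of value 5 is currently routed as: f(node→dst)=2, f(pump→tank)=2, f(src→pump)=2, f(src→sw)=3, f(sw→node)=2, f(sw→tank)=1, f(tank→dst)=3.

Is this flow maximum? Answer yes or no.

Residual reachable from src: {src, sw}; dst is not reachable.
Saturated cut: src→pump, sw→node, sw→tank with total capacity 5 = current flow value. Flow is maximum.

Yes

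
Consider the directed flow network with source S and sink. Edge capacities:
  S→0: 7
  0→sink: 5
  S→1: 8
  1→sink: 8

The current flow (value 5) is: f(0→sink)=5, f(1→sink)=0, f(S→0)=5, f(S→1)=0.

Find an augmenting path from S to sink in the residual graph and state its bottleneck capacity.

S→1→sink, bottleneck 8

Residual along S→1→sink: S→1: 8, 1→sink: 8.
Bottleneck = min = 8.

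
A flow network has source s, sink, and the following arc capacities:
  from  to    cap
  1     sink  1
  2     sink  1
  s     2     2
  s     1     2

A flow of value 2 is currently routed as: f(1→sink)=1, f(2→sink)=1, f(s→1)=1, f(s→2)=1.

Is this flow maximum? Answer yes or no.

Yes

Residual reachable from s: {1, 2, s}; sink is not reachable.
Saturated cut: 2→sink, 1→sink with total capacity 2 = current flow value. Flow is maximum.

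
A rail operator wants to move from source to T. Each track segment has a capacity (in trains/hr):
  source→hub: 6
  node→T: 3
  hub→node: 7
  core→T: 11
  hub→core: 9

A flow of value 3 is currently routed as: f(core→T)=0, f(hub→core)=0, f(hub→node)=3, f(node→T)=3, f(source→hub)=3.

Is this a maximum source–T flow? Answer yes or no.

No

Residual path source→hub→core→T has bottleneck 3 > 0.
Pushing 3 along it raises the flow to 6, so the given flow is not maximum.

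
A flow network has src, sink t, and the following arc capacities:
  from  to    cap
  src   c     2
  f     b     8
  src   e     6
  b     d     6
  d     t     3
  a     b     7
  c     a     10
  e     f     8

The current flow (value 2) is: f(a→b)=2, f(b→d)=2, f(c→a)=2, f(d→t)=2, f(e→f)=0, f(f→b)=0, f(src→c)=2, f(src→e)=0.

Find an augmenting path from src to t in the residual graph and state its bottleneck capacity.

src→e→f→b→d→t, bottleneck 1

Residual along src→e→f→b→d→t: src→e: 6, e→f: 8, f→b: 8, b→d: 4, d→t: 1.
Bottleneck = min = 1.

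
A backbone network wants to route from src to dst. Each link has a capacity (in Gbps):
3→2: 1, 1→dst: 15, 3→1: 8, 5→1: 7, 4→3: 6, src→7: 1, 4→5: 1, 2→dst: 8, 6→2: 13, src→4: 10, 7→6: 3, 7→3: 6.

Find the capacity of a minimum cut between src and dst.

8

Max flow = 8 (via 4 augmenting paths).
In the residual at optimum, the set reachable from src is {4, src}.
Cut edges: src→7 (cap 1), 4→3 (cap 6), 4→5 (cap 1). Sum = 8.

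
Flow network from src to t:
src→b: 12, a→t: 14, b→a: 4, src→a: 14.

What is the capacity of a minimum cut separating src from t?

14

Max flow = 14 (via 1 augmenting path).
In the residual at optimum, the set reachable from src is {a, b, src}.
Cut edges: a→t (cap 14). Sum = 14.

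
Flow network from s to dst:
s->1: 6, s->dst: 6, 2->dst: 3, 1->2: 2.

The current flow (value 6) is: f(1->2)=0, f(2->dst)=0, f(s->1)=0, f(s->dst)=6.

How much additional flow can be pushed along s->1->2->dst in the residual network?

2

Residual capacities along the path: s->1: 6, 1->2: 2, 2->dst: 3.
Minimum is 2.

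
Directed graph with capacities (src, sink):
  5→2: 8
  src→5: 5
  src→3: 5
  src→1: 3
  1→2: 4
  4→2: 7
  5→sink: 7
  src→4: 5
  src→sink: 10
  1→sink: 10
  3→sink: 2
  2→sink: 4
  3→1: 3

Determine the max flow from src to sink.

Augment src→sink: bottleneck 10. Total 10.
Augment src→3→sink: bottleneck 2. Total 12.
Augment src→5→sink: bottleneck 5. Total 17.
Augment src→1→sink: bottleneck 3. Total 20.
Augment src→3→1→sink: bottleneck 3. Total 23.
Augment src→4→2→sink: bottleneck 4. Total 27.
No augmenting path remains in the residual graph.

27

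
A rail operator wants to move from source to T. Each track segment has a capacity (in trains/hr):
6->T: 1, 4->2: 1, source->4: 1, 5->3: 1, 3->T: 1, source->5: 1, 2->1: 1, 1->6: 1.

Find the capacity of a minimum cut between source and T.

Max flow = 2 (via 2 augmenting paths).
In the residual at optimum, the set reachable from source is {source}.
Cut edges: source->4 (cap 1), source->5 (cap 1). Sum = 2.

2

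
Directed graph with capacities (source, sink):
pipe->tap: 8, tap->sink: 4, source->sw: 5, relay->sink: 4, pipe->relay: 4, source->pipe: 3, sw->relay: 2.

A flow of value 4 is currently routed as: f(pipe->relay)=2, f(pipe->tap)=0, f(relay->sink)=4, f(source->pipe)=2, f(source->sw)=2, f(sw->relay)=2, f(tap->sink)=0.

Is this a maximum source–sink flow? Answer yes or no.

Residual path source->pipe->tap->sink has bottleneck 1 > 0.
Pushing 1 along it raises the flow to 5, so the given flow is not maximum.

No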